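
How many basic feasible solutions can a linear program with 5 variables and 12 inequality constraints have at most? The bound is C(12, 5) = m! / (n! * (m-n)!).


Each vertex corresponds to some choice of n active constraints out of m, so the number of vertices is at most C(m, n) = m! / (n!(m-n)!).
m = 12, n = 5
Numerator: 12 * 11 * 10 * 9 * 8
Denominator: 5! = 120
C(12, 5) = 792


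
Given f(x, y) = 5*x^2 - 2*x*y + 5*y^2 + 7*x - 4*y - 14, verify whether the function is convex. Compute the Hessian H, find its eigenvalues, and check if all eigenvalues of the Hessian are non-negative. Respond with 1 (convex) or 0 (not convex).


The Hessian of f(x,y) = 5*x^2 - 2*x*y + 5*y^2 + 7*x - 4*y - 14 is:
H = [[10, -2], [-2, 10]]
Trace = 10 + 10 = 20
Determinant = 10*10 - (-2)^2 = 96
Discriminant = (20)^2 - 4*96 = 16.0
Eigenvalues: lambda_1 = 8.0, lambda_2 = 12.0
The function is convex.

1


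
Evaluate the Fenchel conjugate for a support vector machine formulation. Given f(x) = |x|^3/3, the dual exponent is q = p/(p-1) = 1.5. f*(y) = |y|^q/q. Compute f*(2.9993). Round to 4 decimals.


The conjugate exponent q satisfies 1/p + 1/q = 1.
p = 3, so q = 3/(3 - 1) = 1.5
|y|^q = 2.9993^1.5 = 5.1943
f*(2.9993) = 5.1943 / 1.5 = 3.4629


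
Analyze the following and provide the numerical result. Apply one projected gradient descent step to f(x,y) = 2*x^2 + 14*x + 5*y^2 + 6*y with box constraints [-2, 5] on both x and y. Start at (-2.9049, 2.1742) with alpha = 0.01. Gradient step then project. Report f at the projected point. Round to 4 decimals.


Step 1: Compute gradient at (-2.9049, 2.1742).
grad_x = 2*2*-2.9049 + 14 = 2.3804
grad_y = 2*5*2.1742 + 6 = 27.742
Step 2: Gradient step.
x_raw = -2.9049 - 0.01*2.3804 = -2.9287
y_raw = 2.1742 - 0.01*27.742 = 1.8968
Step 3: Project onto [-2, 5].
x_proj = clip(-2.9287) = -2.0
y_proj = clip(1.8968) = 1.8968
Step 4: Evaluate f.
f(-2.0, 1.8968) = 9.3696


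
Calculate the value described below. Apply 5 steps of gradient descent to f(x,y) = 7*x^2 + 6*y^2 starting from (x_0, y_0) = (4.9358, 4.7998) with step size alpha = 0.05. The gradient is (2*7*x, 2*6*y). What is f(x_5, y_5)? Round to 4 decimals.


Gradient descent on f(x,y) = 7*x^2 + 6*y^2.
Starting point: (4.9358, 4.7998), alpha = 0.05
Step 1: grad_x = 2*7*4.9358 = 69.1012, grad_y = 2*6*4.7998 = 57.5976
  x_1 = 4.9358 - 0.05*69.1012 = 1.4807
  y_1 = 4.7998 - 0.05*57.5976 = 1.9199
Step 2: grad_x = 2*7*1.4807 = 20.7304, grad_y = 2*6*1.9199 = 23.039
  x_2 = 1.4807 - 0.05*20.7304 = 0.4442
  y_2 = 1.9199 - 0.05*23.039 = 0.768
Step 3: grad_x = 2*7*0.4442 = 6.2191, grad_y = 2*6*0.768 = 9.2156
  x_3 = 0.4442 - 0.05*6.2191 = 0.1333
  y_3 = 0.768 - 0.05*9.2156 = 0.3072
Step 4: grad_x = 2*7*0.1333 = 1.8657, grad_y = 2*6*0.3072 = 3.6862
  x_4 = 0.1333 - 0.05*1.8657 = 0.04
  y_4 = 0.3072 - 0.05*3.6862 = 0.1229
Step 5: grad_x = 2*7*0.04 = 0.5597, grad_y = 2*6*0.1229 = 1.4745
  x_5 = 0.04 - 0.05*0.5597 = 0.012
  y_5 = 0.1229 - 0.05*1.4745 = 0.0491
f(0.012, 0.0491) = 7*0.012^2 + 6*0.0491^2 = 0.0155


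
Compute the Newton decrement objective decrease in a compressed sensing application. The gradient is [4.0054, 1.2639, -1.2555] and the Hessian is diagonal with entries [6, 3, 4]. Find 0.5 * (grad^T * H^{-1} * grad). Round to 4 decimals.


Step 1: H is diagonal, so H^(-1) * g = [0.6676, 0.4213, -0.3139].
Step 2: g^T H^(-1) g = sum_i g_i^2 / H_ii
  = (4.0054)^2/6 + (1.2639)^2/3 + (-1.2555)^2/4
  = 2.6739 + 0.5325 + 0.3941 = 3.6004
Step 3: Objective decrease = 0.5 * g^T H^(-1) g = 1.8002


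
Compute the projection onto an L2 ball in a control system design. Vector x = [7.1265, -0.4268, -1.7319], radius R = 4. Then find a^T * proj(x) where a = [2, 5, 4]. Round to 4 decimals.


Step 1: Compute ||x|| (intermediates to 6 decimals).
||x|| = sqrt(7.1265^2 + (-0.4268)^2 + (-1.7319)^2) = 7.346335
Step 2: Project.
Since ||x|| > R, scale = R/||x|| = 4/7.346335 = 0.544489, proj(x) = scale * x
proj(x) = [3.880301, -0.232388, -0.943]
Step 3: Dot product.
a^T * proj(x) = 2*3.880301 + 5*(-0.232388) + 4*(-0.943) = 2.8267


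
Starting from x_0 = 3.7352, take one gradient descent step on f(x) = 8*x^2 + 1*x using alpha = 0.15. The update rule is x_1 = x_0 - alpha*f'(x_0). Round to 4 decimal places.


We compute the gradient at x_0 and apply the update.
f'(x) = 16*x + 1
f'(3.7352) = 16*3.7352 + 1 = 60.7632
x_1 = 3.7352 - 0.15*60.7632 = -5.3793


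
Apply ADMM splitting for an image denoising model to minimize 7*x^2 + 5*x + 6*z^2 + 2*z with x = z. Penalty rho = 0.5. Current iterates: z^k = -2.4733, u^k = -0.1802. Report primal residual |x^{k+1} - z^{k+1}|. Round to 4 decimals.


ADMM iteration with rho = 0.5, z^k = -2.4733, u^k = -0.1802
Step 1: x-update.
Minimize 7*x^2 + 5*x + (0.5/2)*(x + 2.4733 - 0.1802)^2
FOC: (2*7 + 0.5)*x = -5 + 0.5*(-2.4733 + 0.1802)
x^{k+1} = -0.4239
Step 2: z-update.
Minimize 6*z^2 + 2*z + (0.5/2)*(-0.4239 - z - 0.1802)^2
FOC: (2*6 + 0.5)*z = -2 + 0.5*(-0.4239 - 0.1802)
z^{k+1} = -0.1842
Step 3: u-update.
u^{k+1} = -0.1802 - 0.4239 + 0.1842 = -0.4199
Step 4: Primal residual = |-0.4239 + 0.1842| = 0.2397


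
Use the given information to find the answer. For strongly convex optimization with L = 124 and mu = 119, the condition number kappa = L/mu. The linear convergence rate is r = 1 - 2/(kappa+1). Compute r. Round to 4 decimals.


Step 1: Compute the condition number.
kappa = L/mu = 124/119 = 1.042
Step 2: Compute the convergence rate.
r = 1 - 2/(kappa + 1) = 1 - 2*mu/(L + mu) = (L - mu)/(L + mu) = 5/243 = 0.0206


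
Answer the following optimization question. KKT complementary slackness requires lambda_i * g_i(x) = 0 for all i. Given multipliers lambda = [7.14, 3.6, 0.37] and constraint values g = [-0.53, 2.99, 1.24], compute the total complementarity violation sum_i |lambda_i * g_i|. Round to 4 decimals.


KKT complementary slackness check:
lambda_1 * g_1 = 7.14 * -0.53 = -3.7842
lambda_2 * g_2 = 3.6 * 2.99 = 10.764
lambda_3 * g_3 = 0.37 * 1.24 = 0.4588
Total violation = 3.7842 + 10.764 + 0.4588 = 15.007


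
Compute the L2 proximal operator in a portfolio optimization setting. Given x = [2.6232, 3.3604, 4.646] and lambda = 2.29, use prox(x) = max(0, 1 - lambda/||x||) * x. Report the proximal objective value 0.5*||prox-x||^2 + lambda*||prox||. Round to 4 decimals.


Step 1: Compute ||x||.
||x|| = 6.3055
Step 2: Compute scaling factor.
scale = max(0, 1 - 2.29/6.3055) = 0.6368
Step 3: prox(x) = [1.6705, 2.14, 2.9587]
||prox(x)|| = 4.0155
Step 4: Proximal objective.
0.5*||prox-x||^2 = 2.6221
lambda*||prox|| = 9.1955
Total = 11.8174


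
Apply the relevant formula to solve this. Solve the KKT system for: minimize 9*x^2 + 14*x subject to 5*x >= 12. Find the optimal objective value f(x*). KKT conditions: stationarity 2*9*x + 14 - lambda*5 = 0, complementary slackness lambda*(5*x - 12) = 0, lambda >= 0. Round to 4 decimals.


Step 1: Try lambda = 0 (constraint inactive).
x_unc = -14/(2*9) = -0.7778
Check: 5*-0.7778 = -3.889 < 12 -- violated!
Step 2: Constraint must be active: 5*x = 12
x* = 12/5 = 2.4
lambda = (2*9*2.4 + 14)/5 = 11.44
Step 3: Compute optimal value.
f(x*) = 9*2.4^2 + 14*2.4 = 85.44


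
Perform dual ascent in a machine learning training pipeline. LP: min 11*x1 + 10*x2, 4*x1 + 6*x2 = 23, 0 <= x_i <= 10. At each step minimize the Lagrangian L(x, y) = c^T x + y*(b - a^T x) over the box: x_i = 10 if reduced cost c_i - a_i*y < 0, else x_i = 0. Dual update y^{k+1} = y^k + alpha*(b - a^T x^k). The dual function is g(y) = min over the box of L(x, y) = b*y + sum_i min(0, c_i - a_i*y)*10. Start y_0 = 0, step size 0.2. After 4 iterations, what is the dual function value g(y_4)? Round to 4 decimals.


Dual ascent for LP: min 11*x1 + 10*x2, 4*x1 + 6*x2 = 23, 0 <= x_i <= 10
Step 1: y^k = 0.0, reduced costs: (11.0, 10.0)
  x^k = (0.0, 0.0), subgradient = b - a^T x = 23.0
  y^{k+1} = 0.0 + 0.2*23.0 = 4.6
Step 2: y^k = 4.6, reduced costs: (-7.4, -17.6)
  x^k = (10.0, 10.0), subgradient = b - a^T x = -77.0
  y^{k+1} = 4.6 + 0.2*-77.0 = -10.8
Step 3: y^k = -10.8, reduced costs: (54.2, 74.8)
  x^k = (0.0, 0.0), subgradient = b - a^T x = 23.0
  y^{k+1} = -10.8 + 0.2*23.0 = -6.2
Step 4: y^k = -6.2, reduced costs: (35.8, 47.2)
  x^k = (0.0, 0.0), subgradient = b - a^T x = 23.0
  y^{k+1} = -6.2 + 0.2*23.0 = -1.6
Dual objective at y_4 = -1.6: reduced costs (17.4, 19.6), box minimizer x = (0.0, 0.0)
g(y_4) = b*y + (c1 - a1*y)*x1 + (c2 - a2*y)*x2 = 23*(-1.6) + 17.4*0.0 + 19.6*0.0 = -36.8 + 0.0 + 0.0 = -36.8


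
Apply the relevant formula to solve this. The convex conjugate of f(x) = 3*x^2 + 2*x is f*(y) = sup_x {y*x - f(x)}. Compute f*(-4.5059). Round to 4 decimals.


f*(y) = sup_x {y*x - a*x^2 - b*x} = sup_x {(y-b)*x - a*x^2}
FOC: (y - b) - 2a*x = 0 => x* = (y - b)/(2a)
x* = (-4.5059 - 2)/(2*3) = -1.0843
f*(-4.5059) = (y-b)^2/(4a) = (-4.5059 - 2)^2/(4*3)
= 42.3267/12 = 3.5272


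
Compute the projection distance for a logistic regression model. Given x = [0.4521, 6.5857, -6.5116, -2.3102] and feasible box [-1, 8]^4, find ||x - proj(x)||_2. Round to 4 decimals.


Project each component onto [-1, 8].
clip(0.4521) = 0.4521, clip(6.5857) = 6.5857, clip(-6.5116) = -1.0, clip(-2.3102) = -1.0
Projection = [0.4521, 6.5857, -1.0, -1.0]
Squared diffs: [0.0, 0.0, 30.3777, 1.7166]
Distance = sqrt(32.0943) = 5.6652


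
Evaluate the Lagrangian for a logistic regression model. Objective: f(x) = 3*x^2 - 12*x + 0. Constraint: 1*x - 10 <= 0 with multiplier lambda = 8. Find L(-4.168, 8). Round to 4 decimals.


Step 1: Evaluate f(x).
f(-4.168) = 3*(-4.168)^2 - 12*(-4.168) + 0 = 102.1327
Step 2: Evaluate g(x).
g(-4.168) = 1*-4.168 - 10 = -14.168
Step 3: Compute Lagrangian.
L = 102.1327 + 8*-14.168 = -11.2113


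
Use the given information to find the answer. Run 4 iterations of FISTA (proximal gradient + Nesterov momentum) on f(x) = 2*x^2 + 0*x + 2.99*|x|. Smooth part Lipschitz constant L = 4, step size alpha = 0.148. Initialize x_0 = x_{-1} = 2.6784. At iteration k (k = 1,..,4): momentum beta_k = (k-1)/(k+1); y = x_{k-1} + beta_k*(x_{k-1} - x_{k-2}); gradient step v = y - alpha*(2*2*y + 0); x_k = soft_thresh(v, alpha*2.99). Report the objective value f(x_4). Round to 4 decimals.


FISTA on f(x) = 2*x^2 + 0*x + 2.99*|x|
L = 4, alpha = 0.148
Iteration 1: beta = 0.0, y = 2.6784 + 0.0*(2.6784 - 2.6784) = 2.6784
  grad(y) = 10.7136, v = y - alpha*grad = 1.0928
  prox(v) = soft_thresh(1.0928, 0.4425) = 0.6503
Iteration 2: beta = 0.3333, y = 0.6503 + 0.3333*(0.6503 - 2.6784) = -0.0258
  grad(y) = -0.1031, v = y - alpha*grad = -0.0105
  prox(v) = soft_thresh(-0.0105, 0.4425) = 0.0
Iteration 3: beta = 0.5, y = 0.0 + 0.5*(0.0 - 0.6503) = -0.3251
  grad(y) = -1.3005, v = y - alpha*grad = -0.1327
  prox(v) = soft_thresh(-0.1327, 0.4425) = 0.0
Iteration 4: beta = 0.6, y = 0.0 + 0.6*(0.0 - 0.0) = 0.0
  grad(y) = 0.0, v = y - alpha*grad = 0.0
  prox(v) = soft_thresh(0.0, 0.4425) = 0.0
f(x_4) = 2*0.0^2 + 0*0.0 + 2.99*|0.0| = 0.0


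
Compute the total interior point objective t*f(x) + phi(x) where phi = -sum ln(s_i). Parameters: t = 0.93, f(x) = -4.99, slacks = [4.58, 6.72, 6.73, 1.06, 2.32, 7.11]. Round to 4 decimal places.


Step 1: Compute log-barrier.
ln values: [1.5217, 1.9051, 1.9066, 0.0583, 0.8416, 1.9615]
phi = -(1.5217 + 1.9051 + 1.9066 + 0.0583 + 0.8416 + 1.9615) = -8.1947
Step 2: Compute augmented objective.
t*f(x) = 0.93*-4.99 = -4.6407
Total = -4.6407 - 8.1947 = -12.8354


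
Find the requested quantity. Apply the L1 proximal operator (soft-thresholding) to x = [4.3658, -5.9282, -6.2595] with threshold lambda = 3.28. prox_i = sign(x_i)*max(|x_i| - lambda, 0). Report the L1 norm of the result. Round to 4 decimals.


Soft-thresholding with lambda = 3.28:
prox(4.3658) = sign(4.3658)*max(|4.3658| - 3.28, 0) = 1.0858
prox(-5.9282) = sign(-5.9282)*max(|-5.9282| - 3.28, 0) = -2.6482
prox(-6.2595) = sign(-6.2595)*max(|-6.2595| - 3.28, 0) = -2.9795
prox(x) = [1.0858, -2.6482, -2.9795]
||prox(x)||_1 = 1.0858 + 2.6482 + 2.9795 = 6.7135


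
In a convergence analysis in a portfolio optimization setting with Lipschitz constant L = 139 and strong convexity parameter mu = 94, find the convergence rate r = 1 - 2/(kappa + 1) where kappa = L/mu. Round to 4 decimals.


Step 1: Compute the condition number.
kappa = L/mu = 139/94 = 1.4787
Step 2: Compute the convergence rate.
r = 1 - 2/(kappa + 1) = 1 - 2*mu/(L + mu) = (L - mu)/(L + mu) = 45/233 = 0.1931


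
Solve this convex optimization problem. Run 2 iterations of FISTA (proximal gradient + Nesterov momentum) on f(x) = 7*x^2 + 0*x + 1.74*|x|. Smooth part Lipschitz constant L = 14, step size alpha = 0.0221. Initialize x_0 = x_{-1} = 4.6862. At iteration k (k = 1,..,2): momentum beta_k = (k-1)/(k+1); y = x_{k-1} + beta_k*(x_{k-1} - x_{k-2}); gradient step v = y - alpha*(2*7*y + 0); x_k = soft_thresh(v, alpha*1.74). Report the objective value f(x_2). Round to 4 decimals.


FISTA on f(x) = 7*x^2 + 0*x + 1.74*|x|
L = 14, alpha = 0.0221
Iteration 1: beta = 0.0, y = 4.6862 + 0.0*(4.6862 - 4.6862) = 4.6862
  grad(y) = 65.6068, v = y - alpha*grad = 3.2363
  prox(v) = soft_thresh(3.2363, 0.0385) = 3.1978
Iteration 2: beta = 0.3333, y = 3.1978 + 0.3333*(3.1978 - 4.6862) = 2.7017
  grad(y) = 37.824, v = y - alpha*grad = 1.8658
  prox(v) = soft_thresh(1.8658, 0.0385) = 1.8273
f(x_2) = 7*1.8273^2 + 0*1.8273 + 1.74*|1.8273| = 26.554


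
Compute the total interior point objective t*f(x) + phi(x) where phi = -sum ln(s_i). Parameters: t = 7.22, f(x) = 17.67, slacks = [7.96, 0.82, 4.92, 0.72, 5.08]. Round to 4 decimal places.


Step 1: Compute log-barrier.
ln values: [2.0744, -0.1985, 1.5933, -0.3285, 1.6253]
phi = -(2.0744 - 0.1985 + 1.5933 - 0.3285 + 1.6253) = -4.7661
Step 2: Compute augmented objective.
t*f(x) = 7.22*17.67 = 127.5774
Total = 127.5774 - 4.7661 = 122.8113


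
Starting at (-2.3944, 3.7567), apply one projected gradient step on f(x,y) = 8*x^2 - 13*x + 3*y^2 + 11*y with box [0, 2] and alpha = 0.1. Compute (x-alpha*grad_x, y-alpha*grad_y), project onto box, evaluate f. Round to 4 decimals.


Step 1: Compute gradient at (-2.3944, 3.7567).
grad_x = 2*8*-2.3944 - 13 = -51.3104
grad_y = 2*3*3.7567 + 11 = 33.5402
Step 2: Gradient step.
x_raw = -2.3944 - 0.1*-51.3104 = 2.7366
y_raw = 3.7567 - 0.1*33.5402 = 0.4027
Step 3: Project onto [0, 2].
x_proj = clip(2.7366) = 2.0
y_proj = clip(0.4027) = 0.4027
Step 4: Evaluate f.
f(2.0, 0.4027) = 10.9159


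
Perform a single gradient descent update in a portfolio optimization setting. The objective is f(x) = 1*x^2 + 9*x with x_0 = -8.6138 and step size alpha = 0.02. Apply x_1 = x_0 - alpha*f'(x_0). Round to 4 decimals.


We compute the gradient at x_0 and apply the update.
f'(x) = 2*x + 9
f'(-8.6138) = 2*-8.6138 + 9 = -8.2276
x_1 = -8.6138 - 0.02*-8.2276 = -8.4492


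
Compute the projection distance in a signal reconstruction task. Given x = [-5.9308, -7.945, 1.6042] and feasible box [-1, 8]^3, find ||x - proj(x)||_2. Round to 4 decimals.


Project each component onto [-1, 8].
clip(-5.9308) = -1.0, clip(-7.945) = -1.0, clip(1.6042) = 1.6042
Projection = [-1.0, -1.0, 1.6042]
Squared diffs: [24.3128, 48.233, 0.0]
Distance = sqrt(72.5458) = 8.5174


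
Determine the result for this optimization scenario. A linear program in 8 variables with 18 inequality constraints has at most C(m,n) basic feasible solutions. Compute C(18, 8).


Each vertex corresponds to some choice of n active constraints out of m, so the number of vertices is at most C(m, n) = m! / (n!(m-n)!).
m = 18, n = 8
Numerator: 18 * 17 * 16 * 15 * 14 * 13 * 12 * 11
Denominator: 8! = 40320
C(18, 8) = 43758


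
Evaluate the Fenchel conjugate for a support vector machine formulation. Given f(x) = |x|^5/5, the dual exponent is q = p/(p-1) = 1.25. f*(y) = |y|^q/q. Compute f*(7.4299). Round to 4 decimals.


The conjugate exponent q satisfies 1/p + 1/q = 1.
p = 5, so q = 5/(5 - 1) = 1.25
|y|^q = 7.4299^1.25 = 12.2667
f*(7.4299) = 12.2667 / 1.25 = 9.8134


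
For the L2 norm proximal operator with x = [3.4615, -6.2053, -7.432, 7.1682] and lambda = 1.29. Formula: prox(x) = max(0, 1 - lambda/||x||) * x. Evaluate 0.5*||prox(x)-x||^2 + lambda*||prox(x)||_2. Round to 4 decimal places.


Step 1: Compute ||x||.
||x|| = 12.5342
Step 2: Compute scaling factor.
scale = max(0, 1 - 1.29/12.5342) = 0.8971
Step 3: prox(x) = [3.1052, -5.5667, -6.6671, 6.4305]
||prox(x)|| = 11.2442
Step 4: Proximal objective.
0.5*||prox-x||^2 = 0.8321
lambda*||prox|| = 14.505
Total = 15.337


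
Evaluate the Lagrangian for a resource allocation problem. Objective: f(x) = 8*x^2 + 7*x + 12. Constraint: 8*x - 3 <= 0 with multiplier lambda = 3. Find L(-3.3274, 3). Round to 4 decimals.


Step 1: Evaluate f(x).
f(-3.3274) = 8*(-3.3274)^2 + 7*(-3.3274) + 12 = 77.2809
Step 2: Evaluate g(x).
g(-3.3274) = 8*-3.3274 - 3 = -29.6192
Step 3: Compute Lagrangian.
L = 77.2809 + 3*-29.6192 = -11.5767


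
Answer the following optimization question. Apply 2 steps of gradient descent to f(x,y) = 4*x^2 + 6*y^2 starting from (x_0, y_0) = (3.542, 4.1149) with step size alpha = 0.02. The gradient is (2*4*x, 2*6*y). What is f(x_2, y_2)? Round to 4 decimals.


Gradient descent on f(x,y) = 4*x^2 + 6*y^2.
Starting point: (3.542, 4.1149), alpha = 0.02
Step 1: grad_x = 2*4*3.542 = 28.336, grad_y = 2*6*4.1149 = 49.3788
  x_1 = 3.542 - 0.02*28.336 = 2.9753
  y_1 = 4.1149 - 0.02*49.3788 = 3.1273
Step 2: grad_x = 2*4*2.9753 = 23.8022, grad_y = 2*6*3.1273 = 37.5279
  x_2 = 2.9753 - 0.02*23.8022 = 2.4992
  y_2 = 3.1273 - 0.02*37.5279 = 2.3768
f(2.4992, 2.3768) = 4*2.4992^2 + 6*2.3768^2 = 58.8788


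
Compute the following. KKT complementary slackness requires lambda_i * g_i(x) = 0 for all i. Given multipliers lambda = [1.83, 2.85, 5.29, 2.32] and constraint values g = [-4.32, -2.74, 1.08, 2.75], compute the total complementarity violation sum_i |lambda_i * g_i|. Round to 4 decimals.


KKT complementary slackness check:
lambda_1 * g_1 = 1.83 * -4.32 = -7.9056
lambda_2 * g_2 = 2.85 * -2.74 = -7.809
lambda_3 * g_3 = 5.29 * 1.08 = 5.7132
lambda_4 * g_4 = 2.32 * 2.75 = 6.38
Total violation = 7.9056 + 7.809 + 5.7132 + 6.38 = 27.8078


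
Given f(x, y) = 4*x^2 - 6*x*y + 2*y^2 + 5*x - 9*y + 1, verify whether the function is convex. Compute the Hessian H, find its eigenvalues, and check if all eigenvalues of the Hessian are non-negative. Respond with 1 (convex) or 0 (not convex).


The Hessian of f(x,y) = 4*x^2 - 6*x*y + 2*y^2 + 5*x - 9*y + 1 is:
H = [[8, -6], [-6, 4]]
Trace = 8 + 4 = 12
Determinant = 8*4 - (-6)^2 = -4
Discriminant = (12)^2 - 4*-4 = 160.0
Eigenvalues: lambda_1 = -0.3246, lambda_2 = 12.3246
The function is not convex.

0


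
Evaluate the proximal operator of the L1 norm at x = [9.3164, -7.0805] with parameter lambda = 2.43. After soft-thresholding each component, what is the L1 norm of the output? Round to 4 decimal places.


Soft-thresholding with lambda = 2.43:
prox(9.3164) = sign(9.3164)*max(|9.3164| - 2.43, 0) = 6.8864
prox(-7.0805) = sign(-7.0805)*max(|-7.0805| - 2.43, 0) = -4.6505
prox(x) = [6.8864, -4.6505]
||prox(x)||_1 = 6.8864 + 4.6505 = 11.5369


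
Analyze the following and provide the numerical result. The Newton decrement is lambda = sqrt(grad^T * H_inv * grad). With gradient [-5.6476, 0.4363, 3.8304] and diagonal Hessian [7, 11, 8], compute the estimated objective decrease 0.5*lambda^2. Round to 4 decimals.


Step 1: H is diagonal, so H^(-1) * g = [-0.8068, 0.0397, 0.4788].
Step 2: g^T H^(-1) g = sum_i g_i^2 / H_ii
  = (-5.6476)^2/7 + (0.4363)^2/11 + (3.8304)^2/8
  = 4.5565 + 0.0173 + 1.834 = 6.4078
Step 3: Objective decrease = 0.5 * g^T H^(-1) g = 3.2039


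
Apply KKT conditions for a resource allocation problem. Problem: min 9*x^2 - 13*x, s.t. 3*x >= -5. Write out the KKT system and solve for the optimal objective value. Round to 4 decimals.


Step 1: Try lambda = 0 (constraint inactive).
Stationarity: 2*9*x - 13 = 0
x* = 13/(2*9) = 13/18 = 0.7222 (rounded; the exact value 13/18 is used below)
Check constraint: 3*0.7222 = 2.1666 >= -5 -- satisfied.
Step 2: Compute optimal value.
f(x*) = 9*(13/18)^2 - 13*(13/18) = -4.6944


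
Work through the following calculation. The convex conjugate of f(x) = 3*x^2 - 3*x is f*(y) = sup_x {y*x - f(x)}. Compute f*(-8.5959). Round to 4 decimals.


f*(y) = sup_x {y*x - a*x^2 - b*x} = sup_x {(y-b)*x - a*x^2}
FOC: (y - b) - 2a*x = 0 => x* = (y - b)/(2a)
x* = (-8.5959 + 3)/(2*3) = -0.9327
f*(-8.5959) = (y-b)^2/(4a) = (-8.5959 + 3)^2/(4*3)
= 31.3141/12 = 2.6095


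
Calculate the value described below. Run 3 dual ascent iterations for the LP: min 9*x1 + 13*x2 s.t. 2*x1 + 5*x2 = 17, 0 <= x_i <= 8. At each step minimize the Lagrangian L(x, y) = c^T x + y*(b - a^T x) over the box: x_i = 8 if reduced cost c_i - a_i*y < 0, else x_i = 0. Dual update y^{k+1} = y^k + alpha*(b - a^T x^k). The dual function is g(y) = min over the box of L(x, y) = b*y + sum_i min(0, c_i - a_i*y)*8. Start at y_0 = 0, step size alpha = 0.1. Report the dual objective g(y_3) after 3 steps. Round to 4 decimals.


Dual ascent for LP: min 9*x1 + 13*x2, 2*x1 + 5*x2 = 17, 0 <= x_i <= 8
Step 1: y^k = 0.0, reduced costs: (9.0, 13.0)
  x^k = (0.0, 0.0), subgradient = b - a^T x = 17.0
  y^{k+1} = 0.0 + 0.1*17.0 = 1.7
Step 2: y^k = 1.7, reduced costs: (5.6, 4.5)
  x^k = (0.0, 0.0), subgradient = b - a^T x = 17.0
  y^{k+1} = 1.7 + 0.1*17.0 = 3.4
Step 3: y^k = 3.4, reduced costs: (2.2, -4.0)
  x^k = (0.0, 8.0), subgradient = b - a^T x = -23.0
  y^{k+1} = 3.4 + 0.1*-23.0 = 1.1
Dual objective at y_3 = 1.1: reduced costs (6.8, 7.5), box minimizer x = (0.0, 0.0)
g(y_3) = b*y + (c1 - a1*y)*x1 + (c2 - a2*y)*x2 = 17*1.1 + 6.8*0.0 + 7.5*0.0 = 18.7 + 0.0 + 0.0 = 18.7


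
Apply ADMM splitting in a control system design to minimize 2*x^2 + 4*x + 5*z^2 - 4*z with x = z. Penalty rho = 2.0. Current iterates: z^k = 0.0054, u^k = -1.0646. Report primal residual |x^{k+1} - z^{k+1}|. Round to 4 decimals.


ADMM iteration with rho = 2.0, z^k = 0.0054, u^k = -1.0646
Step 1: x-update.
Minimize 2*x^2 + 4*x + (2.0/2)*(x - 0.0054 - 1.0646)^2
FOC: (2*2 + 2.0)*x = -4 + 2.0*(0.0054 + 1.0646)
x^{k+1} = -0.31
Step 2: z-update.
Minimize 5*z^2 - 4*z + (2.0/2)*(-0.31 - z - 1.0646)^2
FOC: (2*5 + 2.0)*z = 4 + 2.0*(-0.31 - 1.0646)
z^{k+1} = 0.1042
Step 3: u-update.
u^{k+1} = -1.0646 - 0.31 - 0.1042 = -1.4788
Step 4: Primal residual = |-0.31 - 0.1042| = 0.4142


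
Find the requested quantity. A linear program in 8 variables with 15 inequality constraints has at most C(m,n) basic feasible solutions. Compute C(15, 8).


Each vertex corresponds to some choice of n active constraints out of m, so the number of vertices is at most C(m, n) = m! / (n!(m-n)!).
m = 15, n = 8
Numerator: 15 * 14 * 13 * 12 * 11 * 10 * 9 * 8
Denominator: 8! = 40320
C(15, 8) = 6435


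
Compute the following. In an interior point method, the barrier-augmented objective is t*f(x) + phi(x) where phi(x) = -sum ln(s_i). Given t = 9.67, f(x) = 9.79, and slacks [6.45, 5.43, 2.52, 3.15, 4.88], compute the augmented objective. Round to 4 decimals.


Step 1: Compute log-barrier.
ln values: [1.8641, 1.6919, 0.9243, 1.1474, 1.5851]
phi = -(1.8641 + 1.6919 + 0.9243 + 1.1474 + 1.5851) = -7.2128
Step 2: Compute augmented objective.
t*f(x) = 9.67*9.79 = 94.6693
Total = 94.6693 - 7.2128 = 87.4565


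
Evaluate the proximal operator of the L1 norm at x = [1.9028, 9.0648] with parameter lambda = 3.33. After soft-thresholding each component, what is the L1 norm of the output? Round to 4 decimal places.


Soft-thresholding with lambda = 3.33:
prox(1.9028) = sign(1.9028)*max(|1.9028| - 3.33, 0) = 0.0
prox(9.0648) = sign(9.0648)*max(|9.0648| - 3.33, 0) = 5.7348
prox(x) = [0.0, 5.7348]
||prox(x)||_1 = 0.0 + 5.7348 = 5.7348


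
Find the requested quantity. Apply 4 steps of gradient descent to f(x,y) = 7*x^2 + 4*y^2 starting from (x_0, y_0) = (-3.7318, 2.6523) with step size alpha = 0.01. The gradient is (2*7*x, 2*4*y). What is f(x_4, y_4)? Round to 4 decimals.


Gradient descent on f(x,y) = 7*x^2 + 4*y^2.
Starting point: (-3.7318, 2.6523), alpha = 0.01
Step 1: grad_x = 2*7*-3.7318 = -52.2452, grad_y = 2*4*2.6523 = 21.2184
  x_1 = -3.7318 - 0.01*-52.2452 = -3.2093
  y_1 = 2.6523 - 0.01*21.2184 = 2.4401
Step 2: grad_x = 2*7*-3.2093 = -44.9309, grad_y = 2*4*2.4401 = 19.5209
  x_2 = -3.2093 - 0.01*-44.9309 = -2.76
  y_2 = 2.4401 - 0.01*19.5209 = 2.2449
Step 3: grad_x = 2*7*-2.76 = -38.6405, grad_y = 2*4*2.2449 = 17.9593
  x_3 = -2.76 - 0.01*-38.6405 = -2.3736
  y_3 = 2.2449 - 0.01*17.9593 = 2.0653
Step 4: grad_x = 2*7*-2.3736 = -33.2309, grad_y = 2*4*2.0653 = 16.5225
  x_4 = -2.3736 - 0.01*-33.2309 = -2.0413
  y_4 = 2.0653 - 0.01*16.5225 = 1.9001
f(-2.0413, 1.9001) = 7*(-2.0413)^2 + 4*1.9001^2 = 43.6104


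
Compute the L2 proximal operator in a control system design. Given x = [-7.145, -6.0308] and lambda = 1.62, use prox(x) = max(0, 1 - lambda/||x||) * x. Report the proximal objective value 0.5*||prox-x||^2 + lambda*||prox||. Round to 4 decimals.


Step 1: Compute ||x||.
||x|| = 9.35
Step 2: Compute scaling factor.
scale = max(0, 1 - 1.62/9.35) = 0.8267
Step 3: prox(x) = [-5.907, -4.9859]
||prox(x)|| = 7.73
Step 4: Proximal objective.
0.5*||prox-x||^2 = 1.3122
lambda*||prox|| = 12.5226
Total = 13.8347


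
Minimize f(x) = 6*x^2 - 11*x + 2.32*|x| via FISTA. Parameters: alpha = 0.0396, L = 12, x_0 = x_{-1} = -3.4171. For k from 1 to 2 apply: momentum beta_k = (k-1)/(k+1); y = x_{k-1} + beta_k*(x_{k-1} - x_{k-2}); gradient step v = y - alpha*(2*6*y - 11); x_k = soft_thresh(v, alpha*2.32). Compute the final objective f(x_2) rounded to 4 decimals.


FISTA on f(x) = 6*x^2 - 11*x + 2.32*|x|
L = 12, alpha = 0.0396
Iteration 1: beta = 0.0, y = -3.4171 + 0.0*(-3.4171 + 3.4171) = -3.4171
  grad(y) = -52.0052, v = y - alpha*grad = -1.3577
  prox(v) = soft_thresh(-1.3577, 0.0919) = -1.2658
Iteration 2: beta = 0.3333, y = -1.2658 + 0.3333*(-1.2658 + 3.4171) = -0.5487
  grad(y) = -17.5848, v = y - alpha*grad = 0.1476
  prox(v) = soft_thresh(0.1476, 0.0919) = 0.0558
f(x_2) = 6*0.0558^2 - 11*0.0558 + 2.32*|0.0558| = -0.4653


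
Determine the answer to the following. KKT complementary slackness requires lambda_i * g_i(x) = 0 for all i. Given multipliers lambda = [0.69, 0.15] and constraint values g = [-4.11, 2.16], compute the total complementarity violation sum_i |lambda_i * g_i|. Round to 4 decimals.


KKT complementary slackness check:
lambda_1 * g_1 = 0.69 * -4.11 = -2.8359
lambda_2 * g_2 = 0.15 * 2.16 = 0.324
Total violation = 2.8359 + 0.324 = 3.1599


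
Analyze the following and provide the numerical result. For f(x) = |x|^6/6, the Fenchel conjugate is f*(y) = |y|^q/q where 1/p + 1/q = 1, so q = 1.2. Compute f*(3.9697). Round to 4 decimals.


The conjugate exponent q satisfies 1/p + 1/q = 1.
p = 6, so q = 6/(6 - 1) = 1.2
|y|^q = 3.9697^1.2 = 5.2301
f*(3.9697) = 5.2301 / 1.2 = 4.3584


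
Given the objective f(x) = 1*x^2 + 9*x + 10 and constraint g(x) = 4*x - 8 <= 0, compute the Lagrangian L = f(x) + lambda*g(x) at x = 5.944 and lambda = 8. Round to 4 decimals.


Step 1: Evaluate f(x).
f(5.944) = 1*5.944^2 + 9*5.944 + 10 = 98.8271
Step 2: Evaluate g(x).
g(5.944) = 4*5.944 - 8 = 15.776
Step 3: Compute Lagrangian.
L = 98.8271 + 8*15.776 = 225.0351


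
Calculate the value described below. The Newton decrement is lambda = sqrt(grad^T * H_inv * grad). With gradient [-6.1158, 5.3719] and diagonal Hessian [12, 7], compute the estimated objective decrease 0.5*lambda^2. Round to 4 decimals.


Step 1: H is diagonal, so H^(-1) * g = [-0.5097, 0.7674].
Step 2: g^T H^(-1) g = sum_i g_i^2 / H_ii
  = (-6.1158)^2/12 + (5.3719)^2/7
  = 3.1169 + 4.1225 = 7.2394
Step 3: Objective decrease = 0.5 * g^T H^(-1) g = 3.6197


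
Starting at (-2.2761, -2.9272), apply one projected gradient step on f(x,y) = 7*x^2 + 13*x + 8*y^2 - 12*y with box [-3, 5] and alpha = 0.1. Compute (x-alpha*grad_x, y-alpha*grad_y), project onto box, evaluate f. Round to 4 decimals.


Step 1: Compute gradient at (-2.2761, -2.9272).
grad_x = 2*7*-2.2761 + 13 = -18.8654
grad_y = 2*8*-2.9272 - 12 = -58.8352
Step 2: Gradient step.
x_raw = -2.2761 - 0.1*-18.8654 = -0.3896
y_raw = -2.9272 - 0.1*-58.8352 = 2.9563
Step 3: Project onto [-3, 5].
x_proj = clip(-0.3896) = -0.3896
y_proj = clip(2.9563) = 2.9563
Step 4: Evaluate f.
f(-0.3896, 2.9563) = 30.4408


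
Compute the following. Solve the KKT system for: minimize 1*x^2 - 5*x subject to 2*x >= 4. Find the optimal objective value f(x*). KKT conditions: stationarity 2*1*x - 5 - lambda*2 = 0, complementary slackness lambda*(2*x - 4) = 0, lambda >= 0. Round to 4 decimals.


Step 1: Try lambda = 0 (constraint inactive).
Stationarity: 2*1*x - 5 = 0
x* = 5/(2*1) = 2.5
Check constraint: 2*2.5 = 5.0 >= 4 -- satisfied.
Step 2: Compute optimal value.
f(x*) = 1*2.5^2 - 5*2.5 = -6.25


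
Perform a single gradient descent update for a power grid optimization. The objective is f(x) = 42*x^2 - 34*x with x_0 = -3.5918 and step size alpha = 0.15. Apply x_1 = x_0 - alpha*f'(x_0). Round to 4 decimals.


We compute the gradient at x_0 and apply the update.
f'(x) = 84*x - 34
f'(-3.5918) = 84*-3.5918 - 34 = -335.7112
x_1 = -3.5918 - 0.15*-335.7112 = 46.7649


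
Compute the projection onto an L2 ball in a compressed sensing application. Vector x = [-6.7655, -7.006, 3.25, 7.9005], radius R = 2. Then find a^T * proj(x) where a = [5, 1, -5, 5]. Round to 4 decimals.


Step 1: Compute ||x|| (intermediates to 6 decimals).
||x|| = sqrt((-6.7655)^2 + (-7.006)^2 + 3.25^2 + 7.9005^2) = 12.95517
Step 2: Project.
Since ||x|| > R, scale = R/||x|| = 2/12.95517 = 0.154379, proj(x) = scale * x
proj(x) = [-1.044451, -1.081579, 0.501732, 1.219671]
Step 3: Dot product.
a^T * proj(x) = 5*(-1.044451) + 1*(-1.081579) - 5*0.501732 + 5*1.219671 = -2.7141


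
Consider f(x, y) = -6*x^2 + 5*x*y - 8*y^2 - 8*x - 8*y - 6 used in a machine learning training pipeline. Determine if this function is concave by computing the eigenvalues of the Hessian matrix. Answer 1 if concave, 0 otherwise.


The Hessian of f(x,y) = -6*x^2 + 5*x*y - 8*y^2 - 8*x - 8*y - 6 is:
H = [[-12, 5], [5, -16]]
Trace = -12 - 16 = -28
Determinant = -12*-16 - (5)^2 = 167
Discriminant = (-28)^2 - 4*167 = 116.0
Eigenvalues: lambda_1 = -19.3852, lambda_2 = -8.6148
The function is concave.

1


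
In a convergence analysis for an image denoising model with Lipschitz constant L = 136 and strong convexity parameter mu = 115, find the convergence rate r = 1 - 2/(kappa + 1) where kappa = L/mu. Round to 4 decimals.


Step 1: Compute the condition number.
kappa = L/mu = 136/115 = 1.1826
Step 2: Compute the convergence rate.
r = 1 - 2/(kappa + 1) = 1 - 2*mu/(L + mu) = (L - mu)/(L + mu) = 21/251 = 0.0837


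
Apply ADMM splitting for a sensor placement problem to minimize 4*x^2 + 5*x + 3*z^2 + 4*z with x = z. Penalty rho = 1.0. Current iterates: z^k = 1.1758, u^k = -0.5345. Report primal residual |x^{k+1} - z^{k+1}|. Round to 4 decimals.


ADMM iteration with rho = 1.0, z^k = 1.1758, u^k = -0.5345
Step 1: x-update.
Minimize 4*x^2 + 5*x + (1.0/2)*(x - 1.1758 - 0.5345)^2
FOC: (2*4 + 1.0)*x = -5 + 1.0*(1.1758 + 0.5345)
x^{k+1} = -0.3655
Step 2: z-update.
Minimize 3*z^2 + 4*z + (1.0/2)*(-0.3655 - z - 0.5345)^2
FOC: (2*3 + 1.0)*z = -4 + 1.0*(-0.3655 - 0.5345)
z^{k+1} = -0.7
Step 3: u-update.
u^{k+1} = -0.5345 - 0.3655 + 0.7 = -0.2
Step 4: Primal residual = |-0.3655 + 0.7| = 0.3345


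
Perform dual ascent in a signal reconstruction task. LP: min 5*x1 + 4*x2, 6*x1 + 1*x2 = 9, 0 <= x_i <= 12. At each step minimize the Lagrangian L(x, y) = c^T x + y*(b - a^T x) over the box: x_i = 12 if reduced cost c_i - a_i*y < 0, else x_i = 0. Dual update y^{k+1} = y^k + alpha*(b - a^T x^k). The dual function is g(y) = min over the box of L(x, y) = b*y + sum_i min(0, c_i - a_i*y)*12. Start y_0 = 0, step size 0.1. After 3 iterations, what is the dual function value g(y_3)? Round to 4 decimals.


Dual ascent for LP: min 5*x1 + 4*x2, 6*x1 + 1*x2 = 9, 0 <= x_i <= 12
Step 1: y^k = 0.0, reduced costs: (5.0, 4.0)
  x^k = (0.0, 0.0), subgradient = b - a^T x = 9.0
  y^{k+1} = 0.0 + 0.1*9.0 = 0.9
Step 2: y^k = 0.9, reduced costs: (-0.4, 3.1)
  x^k = (12.0, 0.0), subgradient = b - a^T x = -63.0
  y^{k+1} = 0.9 + 0.1*-63.0 = -5.4
Step 3: y^k = -5.4, reduced costs: (37.4, 9.4)
  x^k = (0.0, 0.0), subgradient = b - a^T x = 9.0
  y^{k+1} = -5.4 + 0.1*9.0 = -4.5
Dual objective at y_3 = -4.5: reduced costs (32.0, 8.5), box minimizer x = (0.0, 0.0)
g(y_3) = b*y + (c1 - a1*y)*x1 + (c2 - a2*y)*x2 = 9*(-4.5) + 32.0*0.0 + 8.5*0.0 = -40.5 + 0.0 + 0.0 = -40.5


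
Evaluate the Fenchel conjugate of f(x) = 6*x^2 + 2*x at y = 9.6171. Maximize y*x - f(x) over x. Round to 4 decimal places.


f*(y) = sup_x {y*x - a*x^2 - b*x} = sup_x {(y-b)*x - a*x^2}
FOC: (y - b) - 2a*x = 0 => x* = (y - b)/(2a)
x* = (9.6171 - 2)/(2*6) = 0.6348
f*(9.6171) = (y-b)^2/(4a) = (9.6171 - 2)^2/(4*6)
= 58.0202/24 = 2.4175


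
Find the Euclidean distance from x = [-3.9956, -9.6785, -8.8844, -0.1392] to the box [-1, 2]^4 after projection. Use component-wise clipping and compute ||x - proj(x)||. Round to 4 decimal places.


Project each component onto [-1, 2].
clip(-3.9956) = -1.0, clip(-9.6785) = -1.0, clip(-8.8844) = -1.0, clip(-0.1392) = -0.1392
Projection = [-1.0, -1.0, -1.0, -0.1392]
Squared diffs: [8.9736, 75.3164, 62.1638, 0.0]
Distance = sqrt(146.4538) = 12.1018


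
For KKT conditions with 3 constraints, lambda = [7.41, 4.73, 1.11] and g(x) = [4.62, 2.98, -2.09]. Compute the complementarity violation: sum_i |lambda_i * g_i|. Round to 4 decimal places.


KKT complementary slackness check:
lambda_1 * g_1 = 7.41 * 4.62 = 34.2342
lambda_2 * g_2 = 4.73 * 2.98 = 14.0954
lambda_3 * g_3 = 1.11 * -2.09 = -2.3199
Total violation = 34.2342 + 14.0954 + 2.3199 = 50.6495


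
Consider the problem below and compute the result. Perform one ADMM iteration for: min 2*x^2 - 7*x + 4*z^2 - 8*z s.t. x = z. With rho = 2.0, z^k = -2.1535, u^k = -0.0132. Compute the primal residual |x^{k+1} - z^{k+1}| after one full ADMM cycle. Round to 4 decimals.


ADMM iteration with rho = 2.0, z^k = -2.1535, u^k = -0.0132
Step 1: x-update.
Minimize 2*x^2 - 7*x + (2.0/2)*(x + 2.1535 - 0.0132)^2
FOC: (2*2 + 2.0)*x = 7 + 2.0*(-2.1535 + 0.0132)
x^{k+1} = 0.4532
Step 2: z-update.
Minimize 4*z^2 - 8*z + (2.0/2)*(0.4532 - z - 0.0132)^2
FOC: (2*4 + 2.0)*z = 8 + 2.0*(0.4532 - 0.0132)
z^{k+1} = 0.888
Step 3: u-update.
u^{k+1} = -0.0132 + 0.4532 - 0.888 = -0.448
Step 4: Primal residual = |0.4532 - 0.888| = 0.4348


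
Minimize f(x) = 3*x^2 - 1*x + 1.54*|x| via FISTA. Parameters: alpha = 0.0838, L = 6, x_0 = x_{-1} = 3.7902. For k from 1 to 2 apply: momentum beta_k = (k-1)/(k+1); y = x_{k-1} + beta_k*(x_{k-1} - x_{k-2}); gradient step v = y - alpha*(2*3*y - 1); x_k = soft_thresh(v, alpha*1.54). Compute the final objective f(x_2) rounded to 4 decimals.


FISTA on f(x) = 3*x^2 - 1*x + 1.54*|x|
L = 6, alpha = 0.0838
Iteration 1: beta = 0.0, y = 3.7902 + 0.0*(3.7902 - 3.7902) = 3.7902
  grad(y) = 21.7412, v = y - alpha*grad = 1.9683
  prox(v) = soft_thresh(1.9683, 0.1291) = 1.8392
Iteration 2: beta = 0.3333, y = 1.8392 + 0.3333*(1.8392 - 3.7902) = 1.1889
  grad(y) = 6.1335, v = y - alpha*grad = 0.6749
  prox(v) = soft_thresh(0.6749, 0.1291) = 0.5459
f(x_2) = 3*0.5459^2 - 1*0.5459 + 1.54*|0.5459| = 1.1887


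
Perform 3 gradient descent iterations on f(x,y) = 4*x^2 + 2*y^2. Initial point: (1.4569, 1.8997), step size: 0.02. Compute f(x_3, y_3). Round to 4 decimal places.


Gradient descent on f(x,y) = 4*x^2 + 2*y^2.
Starting point: (1.4569, 1.8997), alpha = 0.02
Step 1: grad_x = 2*4*1.4569 = 11.6552, grad_y = 2*2*1.8997 = 7.5988
  x_1 = 1.4569 - 0.02*11.6552 = 1.2238
  y_1 = 1.8997 - 0.02*7.5988 = 1.7477
Step 2: grad_x = 2*4*1.2238 = 9.7904, grad_y = 2*2*1.7477 = 6.9909
  x_2 = 1.2238 - 0.02*9.7904 = 1.028
  y_2 = 1.7477 - 0.02*6.9909 = 1.6079
Step 3: grad_x = 2*4*1.028 = 8.2239, grad_y = 2*2*1.6079 = 6.4316
  x_3 = 1.028 - 0.02*8.2239 = 0.8635
  y_3 = 1.6079 - 0.02*6.4316 = 1.4793
f(0.8635, 1.4793) = 4*0.8635^2 + 2*1.4793^2 = 7.3591


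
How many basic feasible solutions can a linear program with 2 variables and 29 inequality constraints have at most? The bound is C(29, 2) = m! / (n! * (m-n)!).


Each vertex corresponds to some choice of n active constraints out of m, so the number of vertices is at most C(m, n) = m! / (n!(m-n)!).
m = 29, n = 2
Numerator: 29 * 28
Denominator: 2! = 2
C(29, 2) = 406


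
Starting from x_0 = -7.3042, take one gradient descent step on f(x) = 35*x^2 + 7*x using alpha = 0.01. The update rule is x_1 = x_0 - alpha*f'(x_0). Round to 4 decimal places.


We compute the gradient at x_0 and apply the update.
f'(x) = 70*x + 7
f'(-7.3042) = 70*-7.3042 + 7 = -504.294
x_1 = -7.3042 - 0.01*-504.294 = -2.2613


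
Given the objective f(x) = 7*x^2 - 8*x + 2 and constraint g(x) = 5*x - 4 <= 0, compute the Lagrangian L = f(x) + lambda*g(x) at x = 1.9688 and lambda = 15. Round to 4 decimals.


Step 1: Evaluate f(x).
f(1.9688) = 7*1.9688^2 - 8*1.9688 + 2 = 13.3828
Step 2: Evaluate g(x).
g(1.9688) = 5*1.9688 - 4 = 5.844
Step 3: Compute Lagrangian.
L = 13.3828 + 15*5.844 = 101.0428


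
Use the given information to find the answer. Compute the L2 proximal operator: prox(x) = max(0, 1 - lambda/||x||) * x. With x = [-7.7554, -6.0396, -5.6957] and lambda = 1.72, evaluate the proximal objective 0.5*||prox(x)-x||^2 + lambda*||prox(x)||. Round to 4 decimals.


Step 1: Compute ||x||.
||x|| = 11.3606
Step 2: Compute scaling factor.
scale = max(0, 1 - 1.72/11.3606) = 0.8486
Step 3: prox(x) = [-6.5812, -5.1252, -4.8334]
||prox(x)|| = 9.6406
Step 4: Proximal objective.
0.5*||prox-x||^2 = 1.4792
lambda*||prox|| = 16.5818
Total = 18.0611


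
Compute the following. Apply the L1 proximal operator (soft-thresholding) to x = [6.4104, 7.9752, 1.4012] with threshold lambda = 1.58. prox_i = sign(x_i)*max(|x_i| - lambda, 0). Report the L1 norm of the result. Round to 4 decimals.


Soft-thresholding with lambda = 1.58:
prox(6.4104) = sign(6.4104)*max(|6.4104| - 1.58, 0) = 4.8304
prox(7.9752) = sign(7.9752)*max(|7.9752| - 1.58, 0) = 6.3952
prox(1.4012) = sign(1.4012)*max(|1.4012| - 1.58, 0) = 0.0
prox(x) = [4.8304, 6.3952, 0.0]
||prox(x)||_1 = 4.8304 + 6.3952 + 0.0 = 11.2256


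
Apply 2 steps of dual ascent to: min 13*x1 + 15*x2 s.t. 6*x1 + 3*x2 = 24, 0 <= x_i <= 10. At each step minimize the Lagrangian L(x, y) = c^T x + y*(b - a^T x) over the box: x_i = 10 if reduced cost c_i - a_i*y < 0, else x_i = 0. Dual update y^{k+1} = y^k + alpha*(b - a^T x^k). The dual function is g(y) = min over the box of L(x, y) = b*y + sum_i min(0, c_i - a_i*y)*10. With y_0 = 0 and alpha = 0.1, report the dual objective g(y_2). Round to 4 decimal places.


Dual ascent for LP: min 13*x1 + 15*x2, 6*x1 + 3*x2 = 24, 0 <= x_i <= 10
Step 1: y^k = 0.0, reduced costs: (13.0, 15.0)
  x^k = (0.0, 0.0), subgradient = b - a^T x = 24.0
  y^{k+1} = 0.0 + 0.1*24.0 = 2.4
Step 2: y^k = 2.4, reduced costs: (-1.4, 7.8)
  x^k = (10.0, 0.0), subgradient = b - a^T x = -36.0
  y^{k+1} = 2.4 + 0.1*-36.0 = -1.2
Dual objective at y_2 = -1.2: reduced costs (20.2, 18.6), box minimizer x = (0.0, 0.0)
g(y_2) = b*y + (c1 - a1*y)*x1 + (c2 - a2*y)*x2 = 24*(-1.2) + 20.2*0.0 + 18.6*0.0 = -28.8 + 0.0 + 0.0 = -28.8


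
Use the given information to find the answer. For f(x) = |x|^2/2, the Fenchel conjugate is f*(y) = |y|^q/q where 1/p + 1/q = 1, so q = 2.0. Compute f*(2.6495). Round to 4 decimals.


The conjugate exponent q satisfies 1/p + 1/q = 1.
p = 2, so q = 2/(2 - 1) = 2.0
|y|^q = 2.6495^2.0 = 7.0199
f*(2.6495) = 7.0199 / 2.0 = 3.5099


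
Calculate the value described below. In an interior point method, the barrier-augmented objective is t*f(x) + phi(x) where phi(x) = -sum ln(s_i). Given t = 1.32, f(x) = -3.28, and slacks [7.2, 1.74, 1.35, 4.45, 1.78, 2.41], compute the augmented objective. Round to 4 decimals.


Step 1: Compute log-barrier.
ln values: [1.9741, 0.5539, 0.3001, 1.4929, 0.5766, 0.8796]
phi = -(1.9741 + 0.5539 + 0.3001 + 1.4929 + 0.5766 + 0.8796) = -5.7772
Step 2: Compute augmented objective.
t*f(x) = 1.32*-3.28 = -4.3296
Total = -4.3296 - 5.7772 = -10.1068


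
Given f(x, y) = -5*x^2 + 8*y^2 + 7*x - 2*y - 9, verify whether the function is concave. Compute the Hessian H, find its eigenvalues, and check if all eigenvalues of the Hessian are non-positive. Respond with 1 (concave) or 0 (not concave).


The Hessian of f(x,y) = -5*x^2 + 8*y^2 + 7*x - 2*y - 9 is:
H = [[-10, 0], [0, 16]]
Trace = -10 + 16 = 6
Determinant = -10*16 - (0)^2 = -160
Discriminant = (6)^2 - 4*-160 = 676.0
Eigenvalues: lambda_1 = -10.0, lambda_2 = 16.0
The function is not concave.

0
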